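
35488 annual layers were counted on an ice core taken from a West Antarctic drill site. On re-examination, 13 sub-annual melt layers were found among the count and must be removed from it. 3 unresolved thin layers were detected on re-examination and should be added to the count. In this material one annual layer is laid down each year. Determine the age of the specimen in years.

35478 years

Correcting the raw count gives 35488 − 13 + 3 = 35478 true annual layers.
One annual layer per year makes the duration 35478 years.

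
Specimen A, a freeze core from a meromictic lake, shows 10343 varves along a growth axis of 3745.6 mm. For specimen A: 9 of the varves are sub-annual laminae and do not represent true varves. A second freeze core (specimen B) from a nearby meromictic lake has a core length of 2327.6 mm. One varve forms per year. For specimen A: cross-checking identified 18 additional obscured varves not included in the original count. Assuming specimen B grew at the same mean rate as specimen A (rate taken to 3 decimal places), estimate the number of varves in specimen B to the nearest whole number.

Specimen A: true varve count = 10343 − 9 + 18 = 10352.
A: 3745.6 mm over 10352 years gives 3745.6 / 10352 ≈ 0.362 mm per year.
For B, 2327.6 / 0.362 = 6429.83 years ≈ 6430 varves.

6430 varves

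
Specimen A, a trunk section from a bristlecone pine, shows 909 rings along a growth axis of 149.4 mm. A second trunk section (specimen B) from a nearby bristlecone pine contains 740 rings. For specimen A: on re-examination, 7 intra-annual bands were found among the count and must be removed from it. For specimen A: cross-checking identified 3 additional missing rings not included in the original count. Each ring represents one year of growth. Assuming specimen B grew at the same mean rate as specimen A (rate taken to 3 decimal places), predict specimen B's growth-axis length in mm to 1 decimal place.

Specimen A: true ring count = 909 − 7 + 3 = 905.
A: Mean rate = 149.4 mm / 905 years ≈ 0.165 mm/yr.
B's length ≈ 0.165 × 740 = 122.1 mm.

122.1 mm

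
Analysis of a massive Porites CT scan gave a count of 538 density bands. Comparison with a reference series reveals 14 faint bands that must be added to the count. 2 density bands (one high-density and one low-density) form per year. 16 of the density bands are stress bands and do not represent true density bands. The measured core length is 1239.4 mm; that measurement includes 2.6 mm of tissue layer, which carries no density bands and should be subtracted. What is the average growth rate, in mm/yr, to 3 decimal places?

True density band count = 538 − 16 + 14 = 536.
With 2 density bands per year, 536 / 2 = 268 years.
Removing the 2.6 mm offcut leaves 1239.4 − 2.6 = 1236.8 mm.
Extension rate ≈ 1236.8 / 268 = 4.615 mm/yr.

4.615 mm/yr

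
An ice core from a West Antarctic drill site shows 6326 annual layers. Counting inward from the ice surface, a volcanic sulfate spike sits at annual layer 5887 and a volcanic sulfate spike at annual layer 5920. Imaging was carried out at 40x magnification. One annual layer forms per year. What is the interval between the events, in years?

33 years

The two markers are separated by 5920 − 5887 = 33 annual layers.
At one annual layer per year, 33 years elapsed between them.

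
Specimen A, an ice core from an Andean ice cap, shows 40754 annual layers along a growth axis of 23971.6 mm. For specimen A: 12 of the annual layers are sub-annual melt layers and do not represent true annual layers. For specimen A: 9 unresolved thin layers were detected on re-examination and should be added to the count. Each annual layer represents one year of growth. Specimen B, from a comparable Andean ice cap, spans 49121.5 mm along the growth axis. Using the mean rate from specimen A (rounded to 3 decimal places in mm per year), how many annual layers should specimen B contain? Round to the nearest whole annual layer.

83540 annual layers

Specimen A: correcting the raw count gives 40754 − 12 + 9 = 40751 true annual layers.
A: Extension rate ≈ 23971.6 / 40751 = 0.588 mm/yr.
Specimen B: 49121.5 mm / 0.588 mm per year = 83539.97 years ≈ 83540 annual layers.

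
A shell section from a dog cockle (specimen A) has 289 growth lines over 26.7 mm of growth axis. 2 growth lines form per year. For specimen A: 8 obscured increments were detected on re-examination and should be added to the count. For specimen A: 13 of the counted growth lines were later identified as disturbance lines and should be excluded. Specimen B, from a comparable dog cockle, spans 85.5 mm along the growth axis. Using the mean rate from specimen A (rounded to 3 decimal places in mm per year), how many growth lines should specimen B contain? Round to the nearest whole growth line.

910 growth lines

Specimen A: adjusted count: 289 − 13 + 8 = 284 growth lines.
Specimen A: dividing by 2 growth lines per year: 284 / 2 = 142 years.
A: Extension rate ≈ 26.7 / 142 = 0.188 mm per year.
Specimen B: 85.5 mm / 0.188 mm per year = 454.79 years; at 2 growth lines per year that is 454.79 × 2 ≈ 910 growth lines.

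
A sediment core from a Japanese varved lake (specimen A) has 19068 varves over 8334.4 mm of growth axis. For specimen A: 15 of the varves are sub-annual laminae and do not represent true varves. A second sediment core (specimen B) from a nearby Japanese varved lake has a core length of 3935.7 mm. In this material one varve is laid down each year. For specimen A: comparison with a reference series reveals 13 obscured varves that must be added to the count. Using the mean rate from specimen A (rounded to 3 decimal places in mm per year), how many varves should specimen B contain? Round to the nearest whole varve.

9006 varves

Specimen A: after corrections the count is 19068 − 15 + 13 = 19066 varves.
A: Extension rate ≈ 8334.4 / 19066 = 0.437 mm per year.
Specimen B: 3935.7 mm / 0.437 mm per year = 9006.18 years ≈ 9006 varves.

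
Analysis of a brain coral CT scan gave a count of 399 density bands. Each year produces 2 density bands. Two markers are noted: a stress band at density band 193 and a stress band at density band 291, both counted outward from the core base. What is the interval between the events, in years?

49 yr

The two markers are separated by 291 − 193 = 98 density bands.
Dividing by 2 density bands per year: 98 / 2 = 49 years.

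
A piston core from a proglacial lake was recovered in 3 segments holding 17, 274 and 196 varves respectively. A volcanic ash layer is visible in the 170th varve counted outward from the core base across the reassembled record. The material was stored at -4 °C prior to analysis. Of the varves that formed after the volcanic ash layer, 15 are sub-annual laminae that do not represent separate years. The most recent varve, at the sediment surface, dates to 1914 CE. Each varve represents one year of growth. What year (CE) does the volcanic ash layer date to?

Total varves = 17 + 274 + 196 = 487.
487 − 170 = 317 varves lie beyond the volcanic ash layer toward the sediment surface.
Removing the 15 false varves leaves 317 − 15 = 302 true varves beyond the volcanic ash layer.
1914 − 302 = 1612 CE.

1612 CE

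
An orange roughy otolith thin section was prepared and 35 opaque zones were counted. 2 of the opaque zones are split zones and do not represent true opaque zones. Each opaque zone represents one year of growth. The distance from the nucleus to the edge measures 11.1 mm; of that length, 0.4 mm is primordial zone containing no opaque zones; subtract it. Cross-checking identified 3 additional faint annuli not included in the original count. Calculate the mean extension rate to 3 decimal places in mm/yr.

0.297 mm/yr

After corrections the count is 35 − 2 + 3 = 36 opaque zones.
Net length = 11.1 − 0.4 = 10.7 mm.
10.7 mm over 36 years gives 10.7 / 36 ≈ 0.297 mm/yr.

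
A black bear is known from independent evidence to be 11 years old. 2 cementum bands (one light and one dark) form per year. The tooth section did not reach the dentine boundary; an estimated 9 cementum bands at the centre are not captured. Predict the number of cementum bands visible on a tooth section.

13 cementum bands

With 2 cementum bands per year, 11 years would produce 11 × 2 = 22 cementum bands.
Subtracting the 9 cementum bands not captured gives 22 − 9 = 13 cementum bands in the record.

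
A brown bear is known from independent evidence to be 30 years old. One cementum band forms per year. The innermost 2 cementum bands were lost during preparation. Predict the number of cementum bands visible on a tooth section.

28 cementum bands

One cementum band per year gives 30 cementum bands over 30 years.
30 − 2 missed = 28 cementum bands expected in the prepared section.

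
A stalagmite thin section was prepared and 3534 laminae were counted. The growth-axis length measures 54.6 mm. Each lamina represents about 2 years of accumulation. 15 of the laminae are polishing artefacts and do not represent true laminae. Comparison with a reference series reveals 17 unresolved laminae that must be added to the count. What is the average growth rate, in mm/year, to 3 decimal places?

0.008 mm/year

Correcting the raw count gives 3534 − 15 + 17 = 3536 true laminae.
At 2 years per lamina, 3536 × 2 = 7072 years.
Extension rate ≈ 54.6 / 7072 = 0.008 mm/year.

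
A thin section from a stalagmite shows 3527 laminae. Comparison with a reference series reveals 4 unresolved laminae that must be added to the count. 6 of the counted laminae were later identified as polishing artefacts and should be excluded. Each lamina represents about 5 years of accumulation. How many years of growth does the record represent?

17625 years

Adjusted count: 3527 − 6 + 4 = 3525 laminae.
At 5 years per lamina, 3525 × 5 = 17625 years.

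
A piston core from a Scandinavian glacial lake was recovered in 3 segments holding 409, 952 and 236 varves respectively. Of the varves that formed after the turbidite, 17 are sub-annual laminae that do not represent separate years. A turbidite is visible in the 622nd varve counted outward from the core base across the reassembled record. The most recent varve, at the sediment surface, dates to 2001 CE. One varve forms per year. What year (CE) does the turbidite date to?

1043 CE

Total varves = 409 + 952 + 236 = 1597.
The turbidite sits at varve 622 from the core base, so 1597 − 622 = 975 varves formed after it.
975 − 17 false = 958 true varves after the turbidite.
The varve at the sediment surface is 2001 CE, so the turbidite dates to 2001 − 958 = 1043 CE.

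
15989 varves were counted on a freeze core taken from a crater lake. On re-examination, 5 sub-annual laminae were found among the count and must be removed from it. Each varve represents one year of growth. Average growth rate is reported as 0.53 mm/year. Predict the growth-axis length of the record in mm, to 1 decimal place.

After corrections the count is 15989 − 5 = 15984 varves.
Predicted length = 0.53 mm/year × 15984 years = 8471.5 mm.

8471.5 mm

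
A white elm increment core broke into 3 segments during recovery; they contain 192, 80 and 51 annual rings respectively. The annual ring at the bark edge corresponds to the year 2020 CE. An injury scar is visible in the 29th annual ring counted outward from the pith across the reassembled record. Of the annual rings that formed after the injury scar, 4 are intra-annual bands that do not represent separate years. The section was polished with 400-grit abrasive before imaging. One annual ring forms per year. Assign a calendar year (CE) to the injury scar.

Total annual rings = 192 + 80 + 51 = 323.
The injury scar sits at annual ring 29 from the pith, so 323 − 29 = 294 annual rings formed after it.
Excluding 4 false annual rings: 294 − 4 = 290.
Counting back 290 years from 2020 CE places the injury scar in 2020 − 290 = 1730 CE.

1730 CE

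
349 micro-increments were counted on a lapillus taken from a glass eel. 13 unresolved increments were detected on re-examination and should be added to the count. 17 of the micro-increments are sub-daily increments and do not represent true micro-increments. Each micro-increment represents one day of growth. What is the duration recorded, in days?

345 d

Correcting the raw count gives 349 − 17 + 13 = 345 true micro-increments.
At one micro-increment per day, that is 345 days.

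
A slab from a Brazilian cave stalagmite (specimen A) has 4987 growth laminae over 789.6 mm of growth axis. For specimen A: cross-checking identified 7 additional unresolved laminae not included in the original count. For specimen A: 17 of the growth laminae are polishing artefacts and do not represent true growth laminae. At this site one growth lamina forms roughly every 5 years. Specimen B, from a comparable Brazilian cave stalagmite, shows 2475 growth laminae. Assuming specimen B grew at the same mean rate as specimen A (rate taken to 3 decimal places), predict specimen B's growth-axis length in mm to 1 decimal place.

396.0 mm

Specimen A: adjusted count: 4987 − 17 + 7 = 4977 growth laminae.
Specimen A: multiplying by 5 years per growth lamina: 4977 × 5 = 24885 years.
A: Extension rate ≈ 789.6 / 24885 = 0.032 mm/year.
Specimen B: multiplying by 5 years per growth lamina: 2475 × 5 = 12375 years. Length of B = 0.032 × 12375 = 396.0 mm.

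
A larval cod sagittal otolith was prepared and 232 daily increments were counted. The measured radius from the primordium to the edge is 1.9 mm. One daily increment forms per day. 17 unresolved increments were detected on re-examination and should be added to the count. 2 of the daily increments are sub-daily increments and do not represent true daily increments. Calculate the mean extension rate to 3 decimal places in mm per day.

0.008 mm per day

After corrections the count is 232 − 2 + 17 = 247 daily increments.
Extension rate ≈ 1.9 / 247 = 0.008 mm per day.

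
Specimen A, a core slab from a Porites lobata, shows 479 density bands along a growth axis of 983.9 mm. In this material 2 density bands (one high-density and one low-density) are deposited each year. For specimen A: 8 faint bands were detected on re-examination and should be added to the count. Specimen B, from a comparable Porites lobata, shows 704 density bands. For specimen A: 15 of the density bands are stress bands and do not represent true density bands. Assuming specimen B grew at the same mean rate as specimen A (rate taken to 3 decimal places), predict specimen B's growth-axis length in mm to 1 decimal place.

1467.5 mm

Specimen A: adjusted count: 479 − 15 + 8 = 472 density bands.
Specimen A: 472 density bands at 2 per year is 472 / 2 = 236 years.
A: Mean rate = 983.9 mm / 236 years ≈ 4.169 mm/year.
Specimen B: with 2 density bands per year, 704 / 2 = 352 years. For B, 4.169 mm/year × 352 years = 1467.5 mm.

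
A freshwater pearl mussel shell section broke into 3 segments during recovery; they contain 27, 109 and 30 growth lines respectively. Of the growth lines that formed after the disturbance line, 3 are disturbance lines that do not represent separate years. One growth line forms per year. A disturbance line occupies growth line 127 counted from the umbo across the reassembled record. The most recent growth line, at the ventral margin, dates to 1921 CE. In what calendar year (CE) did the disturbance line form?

1885 CE

Total growth lines = 27 + 109 + 30 = 166.
The disturbance line sits at growth line 127 from the umbo, so 166 − 127 = 39 growth lines formed after it.
Excluding 3 false growth lines: 39 − 3 = 36.
1921 − 36 = 1885 CE.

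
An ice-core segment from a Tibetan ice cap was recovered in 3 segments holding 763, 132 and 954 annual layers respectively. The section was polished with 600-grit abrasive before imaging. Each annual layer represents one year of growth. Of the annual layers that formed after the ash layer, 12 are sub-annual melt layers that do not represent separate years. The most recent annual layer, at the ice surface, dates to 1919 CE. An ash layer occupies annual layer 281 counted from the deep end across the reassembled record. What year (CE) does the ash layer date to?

Total annual layers = 763 + 132 + 954 = 1849.
Between annual layer 281 and the ice surface there are 1849 − 281 = 1568 annual layers.
Excluding 12 false annual layers: 1568 − 12 = 1556.
1919 − 1556 = 363 CE.

363 CE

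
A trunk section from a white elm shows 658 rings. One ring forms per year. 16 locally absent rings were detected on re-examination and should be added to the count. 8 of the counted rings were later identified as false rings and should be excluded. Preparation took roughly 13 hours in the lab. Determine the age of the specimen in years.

Correcting the raw count gives 658 − 8 + 16 = 666 true rings.
At one ring per year, that is 666 years.

666 yr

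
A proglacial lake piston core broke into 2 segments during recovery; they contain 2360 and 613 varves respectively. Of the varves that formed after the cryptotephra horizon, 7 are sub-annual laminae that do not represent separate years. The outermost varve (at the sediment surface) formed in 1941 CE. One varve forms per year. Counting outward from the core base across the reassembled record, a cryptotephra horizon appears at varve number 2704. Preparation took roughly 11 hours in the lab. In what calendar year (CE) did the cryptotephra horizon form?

1679 CE

Total varves = 2360 + 613 = 2973.
Between varve 2704 and the sediment surface there are 2973 − 2704 = 269 varves.
Removing the 7 false varves leaves 269 − 7 = 262 true varves beyond the cryptotephra horizon.
The varve at the sediment surface is 1941 CE, so the cryptotephra horizon dates to 1941 − 262 = 1679 CE.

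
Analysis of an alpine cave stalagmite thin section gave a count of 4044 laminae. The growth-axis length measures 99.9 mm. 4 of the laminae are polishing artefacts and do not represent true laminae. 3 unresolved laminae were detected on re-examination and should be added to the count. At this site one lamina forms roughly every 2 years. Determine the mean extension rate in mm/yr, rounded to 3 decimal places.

Correcting the raw count gives 4044 − 4 + 3 = 4043 true laminae.
4043 laminae at 2 years each span 4043 × 2 = 8086 years.
Mean rate = 99.9 mm / 8086 years ≈ 0.012 mm/yr.

0.012 mm/yr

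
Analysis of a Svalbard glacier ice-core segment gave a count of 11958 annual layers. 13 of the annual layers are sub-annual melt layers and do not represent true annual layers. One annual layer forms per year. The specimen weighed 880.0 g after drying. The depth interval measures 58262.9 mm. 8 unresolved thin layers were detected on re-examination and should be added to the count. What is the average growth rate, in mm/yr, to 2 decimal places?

True annual layer count = 11958 − 13 + 8 = 11953.
Extension rate ≈ 58262.9 / 11953 = 4.87 mm/yr.

4.87 mm/yr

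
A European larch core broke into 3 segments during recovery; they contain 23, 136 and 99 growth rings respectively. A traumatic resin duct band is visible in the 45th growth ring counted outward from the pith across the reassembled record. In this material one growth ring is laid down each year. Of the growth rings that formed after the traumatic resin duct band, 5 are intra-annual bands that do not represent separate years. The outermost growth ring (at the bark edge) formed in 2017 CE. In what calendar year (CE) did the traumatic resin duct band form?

Total growth rings = 23 + 136 + 99 = 258.
The traumatic resin duct band sits at growth ring 45 from the pith, so 258 − 45 = 213 growth rings formed after it.
Removing the 5 false growth rings leaves 213 − 5 = 208 true growth rings beyond the traumatic resin duct band.
Counting back 208 years from 2017 CE places the traumatic resin duct band in 2017 − 208 = 1809 CE.

1809 CE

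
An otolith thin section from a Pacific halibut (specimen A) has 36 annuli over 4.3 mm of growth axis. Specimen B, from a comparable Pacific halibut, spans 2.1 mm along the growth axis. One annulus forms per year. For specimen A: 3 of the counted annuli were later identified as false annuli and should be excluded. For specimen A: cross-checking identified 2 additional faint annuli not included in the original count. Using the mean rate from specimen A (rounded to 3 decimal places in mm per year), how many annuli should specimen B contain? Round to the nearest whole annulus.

Specimen A: true annulus count = 36 − 3 + 2 = 35.
A: 4.3 mm over 35 years gives 4.3 / 35 ≈ 0.123 mm/yr.
For B, 2.1 / 0.123 = 17.07 years ≈ 17 annuli.

17 annuli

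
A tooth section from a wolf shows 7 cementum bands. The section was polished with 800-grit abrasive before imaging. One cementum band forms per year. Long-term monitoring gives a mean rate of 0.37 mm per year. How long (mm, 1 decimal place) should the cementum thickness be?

2.6 mm

The record spans 7 years at 0.37 mm per year.
Predicted length = 0.37 mm/year × 7 years = 2.6 mm.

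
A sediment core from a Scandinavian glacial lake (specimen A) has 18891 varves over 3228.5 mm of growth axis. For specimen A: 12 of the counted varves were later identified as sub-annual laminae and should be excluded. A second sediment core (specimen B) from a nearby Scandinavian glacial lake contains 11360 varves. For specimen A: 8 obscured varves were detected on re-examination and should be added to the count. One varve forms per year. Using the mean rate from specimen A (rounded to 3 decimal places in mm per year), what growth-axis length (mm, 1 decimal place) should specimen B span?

Specimen A: correcting the raw count gives 18891 − 12 + 8 = 18887 true varves.
A: Extension rate ≈ 3228.5 / 18887 = 0.171 mm per year.
For B, 0.171 mm/year × 11360 years = 1942.6 mm.

1942.6 mm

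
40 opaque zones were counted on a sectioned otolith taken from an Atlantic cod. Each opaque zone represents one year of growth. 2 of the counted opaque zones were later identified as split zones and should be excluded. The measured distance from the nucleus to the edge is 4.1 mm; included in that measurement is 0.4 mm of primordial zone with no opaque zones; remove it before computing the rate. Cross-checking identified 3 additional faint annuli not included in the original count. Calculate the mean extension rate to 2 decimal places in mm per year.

After corrections the count is 40 − 2 + 3 = 41 opaque zones.
Net length = 4.1 − 0.4 = 3.7 mm.
Extension rate ≈ 3.7 / 41 = 0.09 mm per year.

0.09 mm per year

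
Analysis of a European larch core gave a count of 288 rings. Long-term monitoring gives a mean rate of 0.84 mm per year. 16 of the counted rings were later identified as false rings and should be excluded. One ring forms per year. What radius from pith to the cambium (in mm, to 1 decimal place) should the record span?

228.5 mm

True ring count = 288 − 16 = 272.
Predicted length = 0.84 mm/year × 272 years = 228.5 mm.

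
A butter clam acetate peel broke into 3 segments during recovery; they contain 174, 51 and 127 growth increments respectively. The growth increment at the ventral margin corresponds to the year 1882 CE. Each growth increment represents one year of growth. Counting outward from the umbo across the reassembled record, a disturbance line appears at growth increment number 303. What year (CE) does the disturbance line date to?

Total growth increments = 174 + 51 + 127 = 352.
The disturbance line sits at growth increment 303 from the umbo, so 352 − 303 = 49 growth increments formed after it.
Counting back 49 years from 1882 CE places the disturbance line in 1882 − 49 = 1833 CE.

1833 CE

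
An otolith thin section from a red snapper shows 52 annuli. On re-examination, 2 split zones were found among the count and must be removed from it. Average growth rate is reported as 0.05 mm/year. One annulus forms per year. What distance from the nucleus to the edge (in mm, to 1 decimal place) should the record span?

After corrections the count is 52 − 2 = 50 annuli.
Length ≈ 0.05 × 50 = 2.5 mm.

2.5 mm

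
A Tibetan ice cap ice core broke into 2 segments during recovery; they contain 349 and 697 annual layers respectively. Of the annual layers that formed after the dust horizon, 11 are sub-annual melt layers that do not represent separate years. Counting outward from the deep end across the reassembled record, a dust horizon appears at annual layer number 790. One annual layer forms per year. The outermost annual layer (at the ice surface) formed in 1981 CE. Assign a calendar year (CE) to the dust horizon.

1736 CE

Total annual layers = 349 + 697 = 1046.
Between annual layer 790 and the ice surface there are 1046 − 790 = 256 annual layers.
256 − 11 false = 245 true annual layers after the dust horizon.
Counting back 245 years from 1981 CE places the dust horizon in 1981 − 245 = 1736 CE.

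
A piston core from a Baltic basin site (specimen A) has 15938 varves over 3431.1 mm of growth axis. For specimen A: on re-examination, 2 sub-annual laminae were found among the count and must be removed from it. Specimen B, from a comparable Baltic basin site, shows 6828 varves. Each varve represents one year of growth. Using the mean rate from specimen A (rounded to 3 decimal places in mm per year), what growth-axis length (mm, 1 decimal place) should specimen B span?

1468.0 mm

Specimen A: adjusted count: 15938 − 2 = 15936 varves.
A: 3431.1 mm over 15936 years gives 3431.1 / 15936 ≈ 0.215 mm/year.
Length of B = 0.215 × 6828 = 1468.0 mm.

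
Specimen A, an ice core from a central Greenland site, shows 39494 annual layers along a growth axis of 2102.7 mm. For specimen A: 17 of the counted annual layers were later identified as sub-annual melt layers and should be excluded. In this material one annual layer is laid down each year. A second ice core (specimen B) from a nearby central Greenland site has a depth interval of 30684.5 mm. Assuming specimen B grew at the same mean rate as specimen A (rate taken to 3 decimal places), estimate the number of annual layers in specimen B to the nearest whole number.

578953 annual layers

Specimen A: correcting the raw count gives 39494 − 17 = 39477 true annual layers.
A: Extension rate ≈ 2102.7 / 39477 = 0.053 mm/year.
B spans 30684.5 / 0.053 = 578952.83 years ≈ 578953 annual layers.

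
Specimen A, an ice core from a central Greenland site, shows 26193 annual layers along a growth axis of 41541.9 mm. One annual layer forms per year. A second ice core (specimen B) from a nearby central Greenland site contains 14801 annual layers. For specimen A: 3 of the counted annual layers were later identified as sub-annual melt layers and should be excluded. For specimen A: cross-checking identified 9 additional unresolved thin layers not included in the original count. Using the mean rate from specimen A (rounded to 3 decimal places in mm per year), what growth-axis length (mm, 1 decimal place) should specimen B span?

Specimen A: after corrections the count is 26193 − 3 + 9 = 26199 annual layers.
A: Extension rate ≈ 41541.9 / 26199 = 1.586 mm per year.
Length of B = 1.586 × 14801 = 23474.4 mm.

23474.4 mm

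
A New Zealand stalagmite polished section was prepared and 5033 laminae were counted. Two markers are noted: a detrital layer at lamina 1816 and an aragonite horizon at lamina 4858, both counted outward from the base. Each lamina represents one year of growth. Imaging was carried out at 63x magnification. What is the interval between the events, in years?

The two markers are separated by 4858 − 1816 = 3042 laminae.
One lamina per year makes the interval 3042 years.

3042 years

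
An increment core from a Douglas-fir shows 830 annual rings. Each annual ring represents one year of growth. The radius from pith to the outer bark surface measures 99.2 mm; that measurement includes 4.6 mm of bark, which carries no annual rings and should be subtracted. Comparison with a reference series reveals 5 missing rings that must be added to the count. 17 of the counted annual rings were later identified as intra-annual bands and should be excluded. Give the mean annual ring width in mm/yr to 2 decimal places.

Correcting the raw count gives 830 − 17 + 5 = 818 true annual rings.
The growth record spans 99.2 − 4.6 = 94.6 mm.
94.6 mm over 818 years gives 94.6 / 818 ≈ 0.12 mm/yr.

0.12 mm/yr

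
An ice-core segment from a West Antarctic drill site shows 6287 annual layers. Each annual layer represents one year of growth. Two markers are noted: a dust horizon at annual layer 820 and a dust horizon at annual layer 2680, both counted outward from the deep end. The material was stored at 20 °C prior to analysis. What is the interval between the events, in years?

1860 yr

Separation: 2680 − 820 = 1860 annual layers.
One annual layer per year makes the interval 1860 years.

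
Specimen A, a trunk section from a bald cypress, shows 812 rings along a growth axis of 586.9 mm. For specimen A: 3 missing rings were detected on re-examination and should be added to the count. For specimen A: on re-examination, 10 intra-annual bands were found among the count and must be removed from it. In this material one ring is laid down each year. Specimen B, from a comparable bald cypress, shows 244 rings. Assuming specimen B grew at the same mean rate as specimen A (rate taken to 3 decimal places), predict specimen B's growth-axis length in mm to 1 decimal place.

177.9 mm

Specimen A: after corrections the count is 812 − 10 + 3 = 805 rings.
A: 586.9 mm over 805 years gives 586.9 / 805 ≈ 0.729 mm/year.
For B, 0.729 mm/year × 244 years = 177.9 mm.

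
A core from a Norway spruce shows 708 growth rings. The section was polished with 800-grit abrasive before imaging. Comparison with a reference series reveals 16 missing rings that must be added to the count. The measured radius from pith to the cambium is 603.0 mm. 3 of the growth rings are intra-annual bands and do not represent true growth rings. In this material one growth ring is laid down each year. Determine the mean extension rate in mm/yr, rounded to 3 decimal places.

0.836 mm/yr

After corrections the count is 708 − 3 + 16 = 721 growth rings.
Mean rate = 603.0 mm / 721 years ≈ 0.836 mm/yr.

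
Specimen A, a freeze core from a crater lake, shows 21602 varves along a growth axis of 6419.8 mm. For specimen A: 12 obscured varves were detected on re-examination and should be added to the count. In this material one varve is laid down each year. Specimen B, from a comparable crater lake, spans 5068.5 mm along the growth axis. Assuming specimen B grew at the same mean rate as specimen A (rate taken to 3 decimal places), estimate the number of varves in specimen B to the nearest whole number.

17066 varves

Specimen A: adjusted count: 21602 + 12 = 21614 varves.
A: Extension rate ≈ 6419.8 / 21614 = 0.297 mm per year.
For B, 5068.5 / 0.297 = 17065.66 years ≈ 17066 varves.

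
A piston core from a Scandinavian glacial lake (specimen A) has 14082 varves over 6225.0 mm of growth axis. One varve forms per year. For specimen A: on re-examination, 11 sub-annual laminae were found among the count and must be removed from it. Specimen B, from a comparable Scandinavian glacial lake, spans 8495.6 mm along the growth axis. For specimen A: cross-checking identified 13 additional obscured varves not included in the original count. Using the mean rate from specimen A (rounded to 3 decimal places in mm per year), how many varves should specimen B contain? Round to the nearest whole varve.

19221 varves

Specimen A: after corrections the count is 14082 − 11 + 13 = 14084 varves.
A: Mean rate = 6225.0 mm / 14084 years ≈ 0.442 mm per year.
Specimen B: 8495.6 mm / 0.442 mm per year = 19220.81 years ≈ 19221 varves.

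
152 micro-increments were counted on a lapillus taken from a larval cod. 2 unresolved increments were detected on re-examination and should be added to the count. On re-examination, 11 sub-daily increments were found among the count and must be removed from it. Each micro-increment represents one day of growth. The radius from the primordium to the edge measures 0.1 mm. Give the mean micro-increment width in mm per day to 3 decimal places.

0.001 mm per day

Correcting the raw count gives 152 − 11 + 2 = 143 true micro-increments.
Mean rate = 0.1 mm / 143 days ≈ 0.001 mm per day.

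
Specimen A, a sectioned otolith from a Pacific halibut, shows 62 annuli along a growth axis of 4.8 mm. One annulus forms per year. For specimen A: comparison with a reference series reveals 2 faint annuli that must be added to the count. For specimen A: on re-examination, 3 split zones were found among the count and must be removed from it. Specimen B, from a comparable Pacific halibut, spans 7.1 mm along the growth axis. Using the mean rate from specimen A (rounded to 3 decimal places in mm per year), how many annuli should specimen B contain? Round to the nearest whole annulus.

90 annuli

Specimen A: true annulus count = 62 − 3 + 2 = 61.
A: 4.8 mm over 61 years gives 4.8 / 61 ≈ 0.079 mm/year.
B spans 7.1 / 0.079 = 89.87 years ≈ 90 annuli.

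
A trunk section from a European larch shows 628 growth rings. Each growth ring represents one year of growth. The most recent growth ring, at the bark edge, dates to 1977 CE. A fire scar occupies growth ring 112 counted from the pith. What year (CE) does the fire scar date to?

1461 CE

The fire scar sits at growth ring 112 from the pith, so 628 − 112 = 516 growth rings formed after it.
Counting back 516 years from 1977 CE places the fire scar in 1977 − 516 = 1461 CE.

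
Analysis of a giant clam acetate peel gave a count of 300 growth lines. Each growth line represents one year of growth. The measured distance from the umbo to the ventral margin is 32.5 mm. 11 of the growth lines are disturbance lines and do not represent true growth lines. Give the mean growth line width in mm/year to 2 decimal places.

Adjusted count: 300 − 11 = 289 growth lines.
Mean rate = 32.5 mm / 289 years ≈ 0.11 mm/year.

0.11 mm/year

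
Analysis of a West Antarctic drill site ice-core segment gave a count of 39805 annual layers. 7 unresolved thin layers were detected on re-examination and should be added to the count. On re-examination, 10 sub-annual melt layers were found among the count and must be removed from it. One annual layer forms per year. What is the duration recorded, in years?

True annual layer count = 39805 − 10 + 7 = 39802.
One annual layer per year makes the duration 39802 years.

39802 yr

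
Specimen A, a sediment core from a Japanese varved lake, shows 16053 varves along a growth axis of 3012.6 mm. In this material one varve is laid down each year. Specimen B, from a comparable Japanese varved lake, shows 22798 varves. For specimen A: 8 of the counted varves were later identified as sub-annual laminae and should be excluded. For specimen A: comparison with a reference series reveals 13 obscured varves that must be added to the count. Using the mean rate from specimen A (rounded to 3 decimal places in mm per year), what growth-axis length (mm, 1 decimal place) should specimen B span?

4286.0 mm

Specimen A: correcting the raw count gives 16053 − 8 + 13 = 16058 true varves.
A: Mean rate = 3012.6 mm / 16058 years ≈ 0.188 mm/year.
B's length ≈ 0.188 × 22798 = 4286.0 mm.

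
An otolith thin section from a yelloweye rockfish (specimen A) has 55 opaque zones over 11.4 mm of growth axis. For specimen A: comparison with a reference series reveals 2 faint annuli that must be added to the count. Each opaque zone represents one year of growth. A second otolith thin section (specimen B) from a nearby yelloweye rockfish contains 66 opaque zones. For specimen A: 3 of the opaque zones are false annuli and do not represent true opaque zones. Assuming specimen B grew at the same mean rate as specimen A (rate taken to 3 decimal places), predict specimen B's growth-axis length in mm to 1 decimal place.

13.9 mm

Specimen A: correcting the raw count gives 55 − 3 + 2 = 54 true opaque zones.
A: Extension rate ≈ 11.4 / 54 = 0.211 mm/yr.
For B, 0.211 mm/year × 66 years = 13.9 mm.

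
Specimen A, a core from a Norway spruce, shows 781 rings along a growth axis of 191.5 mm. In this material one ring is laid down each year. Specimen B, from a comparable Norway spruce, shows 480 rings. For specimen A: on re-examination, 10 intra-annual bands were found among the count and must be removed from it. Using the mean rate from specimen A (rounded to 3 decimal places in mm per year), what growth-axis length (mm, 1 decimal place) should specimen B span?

Specimen A: true ring count = 781 − 10 = 771.
A: 191.5 mm over 771 years gives 191.5 / 771 ≈ 0.248 mm per year.
B's length ≈ 0.248 × 480 = 119.0 mm.

119.0 mm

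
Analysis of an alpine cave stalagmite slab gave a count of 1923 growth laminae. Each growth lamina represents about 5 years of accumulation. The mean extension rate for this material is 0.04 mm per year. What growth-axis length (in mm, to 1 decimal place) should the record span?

384.6 mm

1923 growth laminae at 5 years each span 1923 × 5 = 9615 years.
Length ≈ 0.04 × 9615 = 384.6 mm.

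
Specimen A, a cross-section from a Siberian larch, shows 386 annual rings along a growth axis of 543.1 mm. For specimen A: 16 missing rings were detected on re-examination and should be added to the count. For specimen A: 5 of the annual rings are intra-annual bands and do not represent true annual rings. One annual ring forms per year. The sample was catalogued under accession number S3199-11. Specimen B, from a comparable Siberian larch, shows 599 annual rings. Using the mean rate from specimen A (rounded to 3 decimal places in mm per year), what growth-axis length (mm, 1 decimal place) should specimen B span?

Specimen A: adjusted count: 386 − 5 + 16 = 397 annual rings.
A: 543.1 mm over 397 years gives 543.1 / 397 ≈ 1.368 mm per year.
For B, 1.368 mm/year × 599 years = 819.4 mm.

819.4 mm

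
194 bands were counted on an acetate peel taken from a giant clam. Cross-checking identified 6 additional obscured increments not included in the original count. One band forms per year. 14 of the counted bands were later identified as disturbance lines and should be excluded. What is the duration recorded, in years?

186 years

Adjusted count: 194 − 14 + 6 = 186 bands.
With a one-to-one band periodicity this is 186 years.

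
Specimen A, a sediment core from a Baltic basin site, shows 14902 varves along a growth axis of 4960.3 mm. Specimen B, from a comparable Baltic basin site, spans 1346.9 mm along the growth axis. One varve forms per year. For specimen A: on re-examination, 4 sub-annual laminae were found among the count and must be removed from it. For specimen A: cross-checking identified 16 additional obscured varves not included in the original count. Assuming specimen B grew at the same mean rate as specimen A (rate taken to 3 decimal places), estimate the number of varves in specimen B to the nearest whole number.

4045 varves

Specimen A: true varve count = 14902 − 4 + 16 = 14914.
A: 4960.3 mm over 14914 years gives 4960.3 / 14914 ≈ 0.333 mm per year.
B spans 1346.9 / 0.333 = 4044.74 years ≈ 4045 varves.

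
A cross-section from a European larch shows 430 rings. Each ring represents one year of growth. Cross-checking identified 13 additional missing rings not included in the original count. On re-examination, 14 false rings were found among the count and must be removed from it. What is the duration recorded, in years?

Adjusted count: 430 − 14 + 13 = 429 rings.
One ring per year makes the duration 429 years.

429 years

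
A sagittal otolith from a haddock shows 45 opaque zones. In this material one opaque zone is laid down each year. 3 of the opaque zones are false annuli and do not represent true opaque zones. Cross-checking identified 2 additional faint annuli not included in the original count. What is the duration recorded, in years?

44 yr

Adjusted count: 45 − 3 + 2 = 44 opaque zones.
One opaque zone per year makes the duration 44 years.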